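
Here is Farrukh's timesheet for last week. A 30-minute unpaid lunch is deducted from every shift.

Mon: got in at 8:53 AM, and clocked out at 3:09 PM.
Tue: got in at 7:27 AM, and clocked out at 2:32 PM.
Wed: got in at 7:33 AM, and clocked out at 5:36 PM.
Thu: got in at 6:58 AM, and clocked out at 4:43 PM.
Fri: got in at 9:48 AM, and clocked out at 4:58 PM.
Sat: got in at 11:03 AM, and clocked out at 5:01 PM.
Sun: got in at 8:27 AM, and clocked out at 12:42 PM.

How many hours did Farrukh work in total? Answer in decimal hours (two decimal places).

47.03 hours

Mon: 8:53 AM–3:09 PM = 6 h 16 min; less 30 min break → 5 h 46 min
Tue: 7:27 AM–2:32 PM = 7 h 5 min; less 30 min break → 6 h 35 min
Wed: 7:33 AM–5:36 PM = 10 h 3 min; less 30 min break → 9 h 33 min
Thu: 6:58 AM–4:43 PM = 9 h 45 min; less 30 min break → 9 h 15 min
Fri: 9:48 AM–4:58 PM = 7 h 10 min; less 30 min break → 6 h 40 min
Sat: 11:03 AM–5:01 PM = 5 h 58 min; less 30 min break → 5 h 28 min
Sun: 8:27 AM–12:42 PM = 4 h 15 min; less 30 min break → 3 h 45 min
Total: 5 h 46 min + 6 h 35 min + 9 h 33 min + 9 h 15 min + 6 h 40 min + 5 h 28 min + 3 h 45 min = 47 h 2 min.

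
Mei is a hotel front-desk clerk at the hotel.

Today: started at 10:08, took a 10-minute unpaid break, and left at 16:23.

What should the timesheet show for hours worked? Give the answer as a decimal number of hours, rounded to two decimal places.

Today: 10:08–16:23 = 6 h 15 min; less 10 min break → 6 h 5 min

6.08 hours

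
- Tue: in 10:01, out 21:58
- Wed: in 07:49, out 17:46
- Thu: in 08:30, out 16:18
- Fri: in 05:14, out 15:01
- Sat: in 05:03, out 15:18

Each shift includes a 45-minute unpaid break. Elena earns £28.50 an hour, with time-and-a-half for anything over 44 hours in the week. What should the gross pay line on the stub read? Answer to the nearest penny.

Tue: 10:01–21:58 = 11 h 57 min; less 45 min break → 11 h 12 min
Wed: 07:49–17:46 = 9 h 57 min; less 45 min break → 9 h 12 min
Thu: 08:30–16:18 = 7 h 48 min; less 45 min break → 7 h 3 min
Fri: 05:14–15:01 = 9 h 47 min; less 45 min break → 9 h 2 min
Sat: 05:03–15:18 = 10 h 15 min; less 45 min break → 9 h 30 min
Total worked: 45 h 59 min = 2759 min.
Regular 44 h 0 min = 2640 min at £28.50/h; overtime 1 h 59 min = 119 min at £42.75/h.
Pay = (2640 × £28.50 + 119 × £42.75) ÷ 60 = £1338.79.

£1338.79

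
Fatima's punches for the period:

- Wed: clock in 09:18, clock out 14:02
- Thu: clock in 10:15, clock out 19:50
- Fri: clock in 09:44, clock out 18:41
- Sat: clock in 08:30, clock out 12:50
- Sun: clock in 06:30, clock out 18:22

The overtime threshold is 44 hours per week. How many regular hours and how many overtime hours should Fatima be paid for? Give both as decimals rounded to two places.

Regular 39.47 hours, overtime 0.00 hours

Wed: 09:18–14:02 = 4 h 44 min
Thu: 10:15–19:50 = 9 h 35 min
Fri: 09:44–18:41 = 8 h 57 min
Sat: 08:30–12:50 = 4 h 20 min
Sun: 06:30–18:22 = 11 h 52 min
Total worked: 39 h 28 min = 39.47 h.
Threshold 44 h → overtime 0 h 0 min, regular 39 h 28 min.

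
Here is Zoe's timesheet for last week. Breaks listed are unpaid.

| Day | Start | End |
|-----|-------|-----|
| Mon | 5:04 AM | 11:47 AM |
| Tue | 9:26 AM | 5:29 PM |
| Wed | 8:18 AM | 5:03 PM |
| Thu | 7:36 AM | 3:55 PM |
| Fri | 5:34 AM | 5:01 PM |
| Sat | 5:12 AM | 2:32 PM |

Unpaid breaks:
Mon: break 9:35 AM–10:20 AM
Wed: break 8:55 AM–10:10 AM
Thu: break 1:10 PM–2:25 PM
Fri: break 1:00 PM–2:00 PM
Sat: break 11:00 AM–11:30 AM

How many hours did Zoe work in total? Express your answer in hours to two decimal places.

47.87 hours

Mon: 5:04 AM–11:47 AM = 6 h 43 min; less 45 min break → 5 h 58 min
Tue: 9:26 AM–5:29 PM = 8 h 3 min
Wed: 8:18 AM–5:03 PM = 8 h 45 min; less 75 min break → 7 h 30 min
Thu: 7:36 AM–3:55 PM = 8 h 19 min; less 75 min break → 7 h 4 min
Fri: 5:34 AM–5:01 PM = 11 h 27 min; less 60 min break → 10 h 27 min
Sat: 5:12 AM–2:32 PM = 9 h 20 min; less 30 min break → 8 h 50 min
Total: 5 h 58 min + 8 h 3 min + 7 h 30 min + 7 h 4 min + 10 h 27 min + 8 h 50 min = 47 h 52 min.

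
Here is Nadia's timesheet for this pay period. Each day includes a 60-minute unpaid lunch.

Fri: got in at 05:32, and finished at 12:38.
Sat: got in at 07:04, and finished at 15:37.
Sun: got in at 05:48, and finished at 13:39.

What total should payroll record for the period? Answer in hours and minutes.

Fri: 05:32–12:38 = 7 h 6 min; less 60 min break → 6 h 6 min
Sat: 07:04–15:37 = 8 h 33 min; less 60 min break → 7 h 33 min
Sun: 05:48–13:39 = 7 h 51 min; less 60 min break → 6 h 51 min
Total: 6 h 6 min + 7 h 33 min + 6 h 51 min = 20 h 30 min.

20 h 30 min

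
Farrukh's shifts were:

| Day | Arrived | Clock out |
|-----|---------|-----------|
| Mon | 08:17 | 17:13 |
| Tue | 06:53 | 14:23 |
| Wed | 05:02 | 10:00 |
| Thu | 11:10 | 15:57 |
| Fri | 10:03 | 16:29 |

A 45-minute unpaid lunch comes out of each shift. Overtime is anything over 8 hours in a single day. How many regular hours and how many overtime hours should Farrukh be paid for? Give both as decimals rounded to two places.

Regular 28.68 hours, overtime 0.18 hours

Mon: 08:17–17:13 = 8 h 56 min; less 45 min break → 8 h 11 min
Tue: 06:53–14:23 = 7 h 30 min; less 45 min break → 6 h 45 min
Wed: 05:02–10:00 = 4 h 58 min; less 45 min break → 4 h 13 min
Thu: 11:10–15:57 = 4 h 47 min; less 45 min break → 4 h 2 min
Fri: 10:03–16:29 = 6 h 26 min; less 45 min break → 5 h 41 min
Mon reg 8 h 0 min / OT 0 h 11 min; Tue reg 6 h 45 min / OT 0 h 0 min; Wed reg 4 h 13 min / OT 0 h 0 min; Thu reg 4 h 2 min / OT 0 h 0 min; Fri reg 5 h 41 min / OT 0 h 0 min.
Totals: regular 28 h 41 min, overtime 0 h 11 min.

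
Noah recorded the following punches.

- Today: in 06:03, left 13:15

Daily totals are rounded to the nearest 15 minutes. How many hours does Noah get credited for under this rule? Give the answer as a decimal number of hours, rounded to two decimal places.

7.25 hours

Today: 06:03–13:15 = 7 h 12 min → rounds to 7 h 15 min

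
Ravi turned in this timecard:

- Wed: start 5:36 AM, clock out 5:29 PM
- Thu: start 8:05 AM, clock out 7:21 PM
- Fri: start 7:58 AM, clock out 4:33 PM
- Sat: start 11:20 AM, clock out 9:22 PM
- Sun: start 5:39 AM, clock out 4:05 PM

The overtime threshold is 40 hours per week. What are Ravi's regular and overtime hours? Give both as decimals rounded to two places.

Regular 40.00 hours, overtime 12.20 hours

Wed: 5:36 AM–5:29 PM = 11 h 53 min
Thu: 8:05 AM–7:21 PM = 11 h 16 min
Fri: 7:58 AM–4:33 PM = 8 h 35 min
Sat: 11:20 AM–9:22 PM = 10 h 2 min
Sun: 5:39 AM–4:05 PM = 10 h 26 min
Total worked: 52 h 12 min = 52.20 h.
Threshold 40 h → overtime 12 h 12 min, regular 40 h 0 min.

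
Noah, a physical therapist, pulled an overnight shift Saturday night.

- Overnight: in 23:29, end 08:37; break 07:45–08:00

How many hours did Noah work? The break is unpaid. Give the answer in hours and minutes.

Overnight: 23:29 → midnight = 0 h 31 min; midnight → 08:37 = 8 h 37 min; span 9 h 8 min; less 15 min break → 8 h 53 min

8 h 53 min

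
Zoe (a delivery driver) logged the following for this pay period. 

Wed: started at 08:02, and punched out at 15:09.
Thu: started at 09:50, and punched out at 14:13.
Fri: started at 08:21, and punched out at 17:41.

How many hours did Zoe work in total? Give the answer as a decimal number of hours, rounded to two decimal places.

Wed: 08:02–15:09 = 7 h 7 min
Thu: 09:50–14:13 = 4 h 23 min
Fri: 08:21–17:41 = 9 h 20 min
Total: 7 h 7 min + 4 h 23 min + 9 h 20 min = 20 h 50 min.

20.83 hours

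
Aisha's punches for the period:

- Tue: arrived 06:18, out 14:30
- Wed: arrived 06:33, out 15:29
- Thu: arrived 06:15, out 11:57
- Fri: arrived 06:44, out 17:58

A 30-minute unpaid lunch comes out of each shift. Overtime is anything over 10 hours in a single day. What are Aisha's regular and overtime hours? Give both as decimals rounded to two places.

Tue: 06:18–14:30 = 8 h 12 min; less 30 min break → 7 h 42 min
Wed: 06:33–15:29 = 8 h 56 min; less 30 min break → 8 h 26 min
Thu: 06:15–11:57 = 5 h 42 min; less 30 min break → 5 h 12 min
Fri: 06:44–17:58 = 11 h 14 min; less 30 min break → 10 h 44 min
Tue reg 7 h 42 min / OT 0 h 0 min; Wed reg 8 h 26 min / OT 0 h 0 min; Thu reg 5 h 12 min / OT 0 h 0 min; Fri reg 10 h 0 min / OT 0 h 44 min.
Totals: regular 31 h 20 min, overtime 0 h 44 min.

Regular 31.33 hours, overtime 0.73 hours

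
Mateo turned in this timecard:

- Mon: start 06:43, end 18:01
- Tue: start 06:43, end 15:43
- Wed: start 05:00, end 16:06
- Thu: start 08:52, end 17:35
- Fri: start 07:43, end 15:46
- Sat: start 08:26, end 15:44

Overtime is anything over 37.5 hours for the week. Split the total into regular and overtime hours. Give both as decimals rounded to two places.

Regular 37.50 hours, overtime 17.97 hours

Mon: 06:43–18:01 = 11 h 18 min
Tue: 06:43–15:43 = 9 h 0 min
Wed: 05:00–16:06 = 11 h 6 min
Thu: 08:52–17:35 = 8 h 43 min
Fri: 07:43–15:46 = 8 h 3 min
Sat: 08:26–15:44 = 7 h 18 min
Total worked: 55 h 28 min = 55.47 h.
Threshold 37.5 h → overtime 17 h 58 min, regular 37 h 30 min.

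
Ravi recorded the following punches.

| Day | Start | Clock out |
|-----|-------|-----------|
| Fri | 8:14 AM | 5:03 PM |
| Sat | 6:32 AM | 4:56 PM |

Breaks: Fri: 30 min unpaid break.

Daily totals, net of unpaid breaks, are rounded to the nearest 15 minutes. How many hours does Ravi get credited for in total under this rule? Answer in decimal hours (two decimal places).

Fri: 8:14 AM–5:03 PM = 8 h 49 min − 30 min = 8 h 19 min → rounds to 8 h 15 min
Sat: 6:32 AM–4:56 PM = 10 h 24 min → rounds to 10 h 30 min
Total credited: 18 h 45 min.

18.75 hours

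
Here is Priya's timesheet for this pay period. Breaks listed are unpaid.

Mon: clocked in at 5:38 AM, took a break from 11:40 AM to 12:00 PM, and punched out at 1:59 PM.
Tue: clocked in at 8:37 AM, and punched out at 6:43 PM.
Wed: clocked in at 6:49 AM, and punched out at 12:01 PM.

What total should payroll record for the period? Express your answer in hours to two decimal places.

23.32 hours

Mon: 5:38 AM–1:59 PM = 8 h 21 min; less 20 min break → 8 h 1 min
Tue: 8:37 AM–6:43 PM = 10 h 6 min
Wed: 6:49 AM–12:01 PM = 5 h 12 min
Total: 8 h 1 min + 10 h 6 min + 5 h 12 min = 23 h 19 min.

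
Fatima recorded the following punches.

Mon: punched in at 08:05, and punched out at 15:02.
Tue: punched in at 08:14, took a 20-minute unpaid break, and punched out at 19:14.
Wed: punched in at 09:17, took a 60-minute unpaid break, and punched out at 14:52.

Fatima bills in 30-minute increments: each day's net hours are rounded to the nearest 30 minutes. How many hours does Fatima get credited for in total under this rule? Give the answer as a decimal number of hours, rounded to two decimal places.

22.00 hours

Mon: 08:05–15:02 = 6 h 57 min → rounds to 7 h 0 min
Tue: 08:14–19:14 = 11 h 0 min − 20 min = 10 h 40 min → rounds to 10 h 30 min
Wed: 09:17–14:52 = 5 h 35 min − 60 min = 4 h 35 min → rounds to 4 h 30 min
Total credited: 22 h 0 min.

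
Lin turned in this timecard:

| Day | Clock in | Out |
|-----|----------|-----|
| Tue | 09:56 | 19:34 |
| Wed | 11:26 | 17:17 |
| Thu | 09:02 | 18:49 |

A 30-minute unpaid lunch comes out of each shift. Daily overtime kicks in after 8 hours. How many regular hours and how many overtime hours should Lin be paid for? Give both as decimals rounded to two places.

Regular 21.35 hours, overtime 2.42 hours

Tue: 09:56–19:34 = 9 h 38 min; less 30 min break → 9 h 8 min
Wed: 11:26–17:17 = 5 h 51 min; less 30 min break → 5 h 21 min
Thu: 09:02–18:49 = 9 h 47 min; less 30 min break → 9 h 17 min
Tue reg 8 h 0 min / OT 1 h 8 min; Wed reg 5 h 21 min / OT 0 h 0 min; Thu reg 8 h 0 min / OT 1 h 17 min.
Totals: regular 21 h 21 min, overtime 2 h 25 min.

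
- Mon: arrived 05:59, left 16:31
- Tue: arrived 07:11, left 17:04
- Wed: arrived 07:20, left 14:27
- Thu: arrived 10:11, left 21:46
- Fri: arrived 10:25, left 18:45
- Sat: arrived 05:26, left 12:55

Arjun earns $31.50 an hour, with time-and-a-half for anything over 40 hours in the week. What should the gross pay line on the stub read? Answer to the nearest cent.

Mon: 05:59–16:31 = 10 h 32 min
Tue: 07:11–17:04 = 9 h 53 min
Wed: 07:20–14:27 = 7 h 7 min
Thu: 10:11–21:46 = 11 h 35 min
Fri: 10:25–18:45 = 8 h 20 min
Sat: 05:26–12:55 = 7 h 29 min
Total worked: 54 h 56 min = 3296 min.
Regular 40 h 0 min = 2400 min at $31.50/h; overtime 14 h 56 min = 896 min at $47.25/h.
Pay = (2400 × $31.50 + 896 × $47.25) ÷ 60 = $1965.60.

$1965.60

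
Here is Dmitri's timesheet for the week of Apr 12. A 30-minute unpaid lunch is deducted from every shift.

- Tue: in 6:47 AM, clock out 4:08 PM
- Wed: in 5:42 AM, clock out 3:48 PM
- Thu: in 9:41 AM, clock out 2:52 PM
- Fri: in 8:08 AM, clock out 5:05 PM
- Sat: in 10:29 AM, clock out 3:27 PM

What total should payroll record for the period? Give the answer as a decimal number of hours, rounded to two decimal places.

36.05 hours

Tue: 6:47 AM–4:08 PM = 9 h 21 min; less 30 min break → 8 h 51 min
Wed: 5:42 AM–3:48 PM = 10 h 6 min; less 30 min break → 9 h 36 min
Thu: 9:41 AM–2:52 PM = 5 h 11 min; less 30 min break → 4 h 41 min
Fri: 8:08 AM–5:05 PM = 8 h 57 min; less 30 min break → 8 h 27 min
Sat: 10:29 AM–3:27 PM = 4 h 58 min; less 30 min break → 4 h 28 min
Total: 8 h 51 min + 9 h 36 min + 4 h 41 min + 8 h 27 min + 4 h 28 min = 36 h 3 min.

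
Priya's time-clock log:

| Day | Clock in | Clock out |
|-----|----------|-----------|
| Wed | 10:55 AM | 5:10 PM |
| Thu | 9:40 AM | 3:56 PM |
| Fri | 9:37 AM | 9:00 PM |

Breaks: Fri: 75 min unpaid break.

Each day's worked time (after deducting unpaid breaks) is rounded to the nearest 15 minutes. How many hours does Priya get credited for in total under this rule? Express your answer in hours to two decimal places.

22.75 hours

Wed: 10:55 AM–5:10 PM = 6 h 15 min → rounds to 6 h 15 min
Thu: 9:40 AM–3:56 PM = 6 h 16 min → rounds to 6 h 15 min
Fri: 9:37 AM–9:00 PM = 11 h 23 min − 75 min = 10 h 8 min → rounds to 10 h 15 min
Total credited: 22 h 45 min.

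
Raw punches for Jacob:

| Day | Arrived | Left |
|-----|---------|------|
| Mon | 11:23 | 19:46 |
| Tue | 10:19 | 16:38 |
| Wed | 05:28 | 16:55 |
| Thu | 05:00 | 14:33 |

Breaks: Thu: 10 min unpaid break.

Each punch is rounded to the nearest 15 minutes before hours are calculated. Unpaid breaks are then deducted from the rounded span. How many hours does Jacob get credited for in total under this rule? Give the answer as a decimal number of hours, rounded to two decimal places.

Mon: in 11:23→11:30, out 19:46→19:45; 8 h 15 min
Tue: in 10:19→10:15, out 16:38→16:45; 6 h 30 min
Wed: in 05:28→05:30, out 16:55→17:00; 11 h 30 min
Thu: in 05:00→05:00, out 14:33→14:30; 9 h 30 min − 10 min = 9 h 20 min
Total credited: 35 h 35 min.

35.58 hours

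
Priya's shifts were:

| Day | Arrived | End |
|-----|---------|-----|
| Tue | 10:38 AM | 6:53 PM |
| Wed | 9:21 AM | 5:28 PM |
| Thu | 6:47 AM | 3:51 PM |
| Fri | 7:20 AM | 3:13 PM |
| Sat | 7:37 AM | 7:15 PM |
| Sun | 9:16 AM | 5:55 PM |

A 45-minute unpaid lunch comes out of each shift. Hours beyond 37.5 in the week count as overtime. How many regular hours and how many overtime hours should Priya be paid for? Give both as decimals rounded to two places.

Tue: 10:38 AM–6:53 PM = 8 h 15 min; less 45 min break → 7 h 30 min
Wed: 9:21 AM–5:28 PM = 8 h 7 min; less 45 min break → 7 h 22 min
Thu: 6:47 AM–3:51 PM = 9 h 4 min; less 45 min break → 8 h 19 min
Fri: 7:20 AM–3:13 PM = 7 h 53 min; less 45 min break → 7 h 8 min
Sat: 7:37 AM–7:15 PM = 11 h 38 min; less 45 min break → 10 h 53 min
Sun: 9:16 AM–5:55 PM = 8 h 39 min; less 45 min break → 7 h 54 min
Total worked: 49 h 6 min = 49.10 h.
Threshold 37.5 h → overtime 11 h 36 min, regular 37 h 30 min.

Regular 37.50 hours, overtime 11.60 hours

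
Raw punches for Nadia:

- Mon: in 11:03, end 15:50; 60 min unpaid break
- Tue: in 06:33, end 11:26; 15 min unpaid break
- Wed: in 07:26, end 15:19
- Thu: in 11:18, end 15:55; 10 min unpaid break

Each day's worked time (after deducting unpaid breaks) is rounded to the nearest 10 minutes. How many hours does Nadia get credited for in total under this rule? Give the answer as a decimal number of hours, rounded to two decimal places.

20.83 hours

Mon: 11:03–15:50 = 4 h 47 min − 60 min = 3 h 47 min → rounds to 3 h 50 min
Tue: 06:33–11:26 = 4 h 53 min − 15 min = 4 h 38 min → rounds to 4 h 40 min
Wed: 07:26–15:19 = 7 h 53 min → rounds to 7 h 50 min
Thu: 11:18–15:55 = 4 h 37 min − 10 min = 4 h 27 min → rounds to 4 h 30 min
Total credited: 20 h 50 min.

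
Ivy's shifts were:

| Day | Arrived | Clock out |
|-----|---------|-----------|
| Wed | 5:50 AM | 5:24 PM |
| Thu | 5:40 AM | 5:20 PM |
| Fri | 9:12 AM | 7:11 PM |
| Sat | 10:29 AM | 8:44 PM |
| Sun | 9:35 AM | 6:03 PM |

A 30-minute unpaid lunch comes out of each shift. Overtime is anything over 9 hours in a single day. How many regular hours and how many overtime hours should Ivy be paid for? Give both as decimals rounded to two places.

Wed: 5:50 AM–5:24 PM = 11 h 34 min; less 30 min break → 11 h 4 min
Thu: 5:40 AM–5:20 PM = 11 h 40 min; less 30 min break → 11 h 10 min
Fri: 9:12 AM–7:11 PM = 9 h 59 min; less 30 min break → 9 h 29 min
Sat: 10:29 AM–8:44 PM = 10 h 15 min; less 30 min break → 9 h 45 min
Sun: 9:35 AM–6:03 PM = 8 h 28 min; less 30 min break → 7 h 58 min
Wed reg 9 h 0 min / OT 2 h 4 min; Thu reg 9 h 0 min / OT 2 h 10 min; Fri reg 9 h 0 min / OT 0 h 29 min; Sat reg 9 h 0 min / OT 0 h 45 min; Sun reg 7 h 58 min / OT 0 h 0 min.
Totals: regular 43 h 58 min, overtime 5 h 28 min.

Regular 43.97 hours, overtime 5.47 hours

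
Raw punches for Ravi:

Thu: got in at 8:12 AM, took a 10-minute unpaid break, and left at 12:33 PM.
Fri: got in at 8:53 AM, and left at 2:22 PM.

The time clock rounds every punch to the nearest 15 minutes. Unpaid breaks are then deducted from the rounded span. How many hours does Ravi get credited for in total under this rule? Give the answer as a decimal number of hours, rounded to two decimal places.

9.33 hours

Thu: in 8:12 AM→8:15 AM, out 12:33 PM→12:30 PM; 4 h 15 min − 10 min = 4 h 5 min
Fri: in 8:53 AM→9:00 AM, out 2:22 PM→2:15 PM; 5 h 15 min
Total credited: 9 h 20 min.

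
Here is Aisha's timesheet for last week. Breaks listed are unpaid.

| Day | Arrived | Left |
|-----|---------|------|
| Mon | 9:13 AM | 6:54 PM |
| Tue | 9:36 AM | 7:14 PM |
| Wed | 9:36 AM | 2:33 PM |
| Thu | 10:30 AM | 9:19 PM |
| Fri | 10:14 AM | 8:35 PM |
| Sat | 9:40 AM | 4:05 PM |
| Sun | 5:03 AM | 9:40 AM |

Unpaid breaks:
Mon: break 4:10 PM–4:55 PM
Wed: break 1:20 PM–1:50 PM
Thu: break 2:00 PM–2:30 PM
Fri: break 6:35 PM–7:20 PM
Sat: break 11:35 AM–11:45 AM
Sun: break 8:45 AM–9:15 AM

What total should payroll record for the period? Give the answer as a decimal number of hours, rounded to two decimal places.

Mon: 9:13 AM–6:54 PM = 9 h 41 min; less 45 min break → 8 h 56 min
Tue: 9:36 AM–7:14 PM = 9 h 38 min
Wed: 9:36 AM–2:33 PM = 4 h 57 min; less 30 min break → 4 h 27 min
Thu: 10:30 AM–9:19 PM = 10 h 49 min; less 30 min break → 10 h 19 min
Fri: 10:14 AM–8:35 PM = 10 h 21 min; less 45 min break → 9 h 36 min
Sat: 9:40 AM–4:05 PM = 6 h 25 min; less 10 min break → 6 h 15 min
Sun: 5:03 AM–9:40 AM = 4 h 37 min; less 30 min break → 4 h 7 min
Total: 8 h 56 min + 9 h 38 min + 4 h 27 min + 10 h 19 min + 9 h 36 min + 6 h 15 min + 4 h 7 min = 53 h 18 min.

53.30 hours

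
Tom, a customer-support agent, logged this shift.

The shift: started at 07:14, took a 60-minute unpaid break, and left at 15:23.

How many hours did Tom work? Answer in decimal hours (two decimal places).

7.15 hours

The shift: 07:14–15:23 = 8 h 9 min; less 60 min break → 7 h 9 min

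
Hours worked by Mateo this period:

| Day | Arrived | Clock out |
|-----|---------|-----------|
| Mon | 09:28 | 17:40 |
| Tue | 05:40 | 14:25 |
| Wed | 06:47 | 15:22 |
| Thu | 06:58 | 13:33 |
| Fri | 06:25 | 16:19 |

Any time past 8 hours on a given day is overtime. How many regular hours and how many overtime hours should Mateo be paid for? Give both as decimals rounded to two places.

Regular 38.58 hours, overtime 3.43 hours

Mon: 09:28–17:40 = 8 h 12 min
Tue: 05:40–14:25 = 8 h 45 min
Wed: 06:47–15:22 = 8 h 35 min
Thu: 06:58–13:33 = 6 h 35 min
Fri: 06:25–16:19 = 9 h 54 min
Mon reg 8 h 0 min / OT 0 h 12 min; Tue reg 8 h 0 min / OT 0 h 45 min; Wed reg 8 h 0 min / OT 0 h 35 min; Thu reg 6 h 35 min / OT 0 h 0 min; Fri reg 8 h 0 min / OT 1 h 54 min.
Totals: regular 38 h 35 min, overtime 3 h 26 min.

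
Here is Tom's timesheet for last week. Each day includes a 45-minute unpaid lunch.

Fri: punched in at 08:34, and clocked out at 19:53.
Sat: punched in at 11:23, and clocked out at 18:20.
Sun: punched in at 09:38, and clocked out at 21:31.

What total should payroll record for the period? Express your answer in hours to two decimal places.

Fri: 08:34–19:53 = 11 h 19 min; less 45 min break → 10 h 34 min
Sat: 11:23–18:20 = 6 h 57 min; less 45 min break → 6 h 12 min
Sun: 09:38–21:31 = 11 h 53 min; less 45 min break → 11 h 8 min
Total: 10 h 34 min + 6 h 12 min + 11 h 8 min = 27 h 54 min.

27.90 hours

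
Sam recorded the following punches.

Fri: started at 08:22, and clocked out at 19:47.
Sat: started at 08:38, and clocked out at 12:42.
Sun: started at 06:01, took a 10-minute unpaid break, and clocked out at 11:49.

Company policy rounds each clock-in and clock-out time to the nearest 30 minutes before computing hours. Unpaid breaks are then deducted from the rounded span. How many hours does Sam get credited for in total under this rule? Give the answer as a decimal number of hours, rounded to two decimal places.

Fri: in 08:22→08:30, out 19:47→20:00; 11 h 30 min
Sat: in 08:38→08:30, out 12:42→12:30; 4 h 0 min
Sun: in 06:01→06:00, out 11:49→12:00; 6 h 0 min − 10 min = 5 h 50 min
Total credited: 21 h 20 min.

21.33 hours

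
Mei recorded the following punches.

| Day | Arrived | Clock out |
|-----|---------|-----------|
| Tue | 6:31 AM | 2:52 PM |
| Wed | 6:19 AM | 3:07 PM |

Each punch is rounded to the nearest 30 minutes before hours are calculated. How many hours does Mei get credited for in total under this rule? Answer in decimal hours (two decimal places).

17.00 hours

Tue: in 6:31 AM→6:30 AM, out 2:52 PM→3:00 PM; 8 h 30 min
Wed: in 6:19 AM→6:30 AM, out 3:07 PM→3:00 PM; 8 h 30 min
Total credited: 17 h 0 min.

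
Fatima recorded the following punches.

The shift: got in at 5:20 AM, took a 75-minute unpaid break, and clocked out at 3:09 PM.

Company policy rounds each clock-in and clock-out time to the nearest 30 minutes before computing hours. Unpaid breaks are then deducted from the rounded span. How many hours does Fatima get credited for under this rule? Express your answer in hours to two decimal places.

8.25 hours

The shift: in 5:20 AM→5:30 AM, out 3:09 PM→3:00 PM; 9 h 30 min − 75 min = 8 h 15 min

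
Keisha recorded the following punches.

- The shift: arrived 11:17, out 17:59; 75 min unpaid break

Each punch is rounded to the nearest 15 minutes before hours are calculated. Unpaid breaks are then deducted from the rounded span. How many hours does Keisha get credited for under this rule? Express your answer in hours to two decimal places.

The shift: in 11:17→11:15, out 17:59→18:00; 6 h 45 min − 75 min = 5 h 30 min

5.50 hours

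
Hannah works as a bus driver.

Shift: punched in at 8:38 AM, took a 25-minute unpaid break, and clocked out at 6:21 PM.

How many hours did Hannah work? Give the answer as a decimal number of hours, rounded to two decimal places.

Shift: 8:38 AM–6:21 PM = 9 h 43 min; less 25 min break → 9 h 18 min

9.30 hours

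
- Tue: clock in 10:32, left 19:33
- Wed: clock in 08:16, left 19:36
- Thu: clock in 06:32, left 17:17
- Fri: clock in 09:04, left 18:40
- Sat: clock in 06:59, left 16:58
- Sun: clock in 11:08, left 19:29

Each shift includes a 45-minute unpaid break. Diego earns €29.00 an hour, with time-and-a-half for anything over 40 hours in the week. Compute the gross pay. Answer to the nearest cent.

Tue: 10:32–19:33 = 9 h 1 min; less 45 min break → 8 h 16 min
Wed: 08:16–19:36 = 11 h 20 min; less 45 min break → 10 h 35 min
Thu: 06:32–17:17 = 10 h 45 min; less 45 min break → 10 h 0 min
Fri: 09:04–18:40 = 9 h 36 min; less 45 min break → 8 h 51 min
Sat: 06:59–16:58 = 9 h 59 min; less 45 min break → 9 h 14 min
Sun: 11:08–19:29 = 8 h 21 min; less 45 min break → 7 h 36 min
Total worked: 54 h 32 min = 3272 min.
Regular 40 h 0 min = 2400 min at €29.00/h; overtime 14 h 32 min = 872 min at €43.50/h.
Pay = (2400 × €29.00 + 872 × €43.50) ÷ 60 = €1792.20.

€1792.20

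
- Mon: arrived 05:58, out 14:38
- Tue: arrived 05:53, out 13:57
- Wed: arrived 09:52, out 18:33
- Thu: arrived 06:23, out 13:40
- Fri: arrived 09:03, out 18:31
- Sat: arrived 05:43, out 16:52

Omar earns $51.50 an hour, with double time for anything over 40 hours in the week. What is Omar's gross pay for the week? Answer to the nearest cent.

$3431.62

Mon: 05:58–14:38 = 8 h 40 min
Tue: 05:53–13:57 = 8 h 4 min
Wed: 09:52–18:33 = 8 h 41 min
Thu: 06:23–13:40 = 7 h 17 min
Fri: 09:03–18:31 = 9 h 28 min
Sat: 05:43–16:52 = 11 h 9 min
Total worked: 53 h 19 min = 3199 min.
Regular 40 h 0 min = 2400 min at $51.50/h; overtime 13 h 19 min = 799 min at $103.00/h.
Pay = (2400 × $51.50 + 799 × $103.00) ÷ 60 = $3431.62.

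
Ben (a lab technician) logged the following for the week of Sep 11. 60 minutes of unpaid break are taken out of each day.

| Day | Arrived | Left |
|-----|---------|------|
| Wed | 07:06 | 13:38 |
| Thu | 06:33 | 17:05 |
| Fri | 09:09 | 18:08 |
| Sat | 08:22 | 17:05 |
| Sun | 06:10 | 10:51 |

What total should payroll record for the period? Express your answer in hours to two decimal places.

34.45 hours

Wed: 07:06–13:38 = 6 h 32 min; less 60 min break → 5 h 32 min
Thu: 06:33–17:05 = 10 h 32 min; less 60 min break → 9 h 32 min
Fri: 09:09–18:08 = 8 h 59 min; less 60 min break → 7 h 59 min
Sat: 08:22–17:05 = 8 h 43 min; less 60 min break → 7 h 43 min
Sun: 06:10–10:51 = 4 h 41 min; less 60 min break → 3 h 41 min
Total: 5 h 32 min + 9 h 32 min + 7 h 59 min + 7 h 43 min + 3 h 41 min = 34 h 27 min.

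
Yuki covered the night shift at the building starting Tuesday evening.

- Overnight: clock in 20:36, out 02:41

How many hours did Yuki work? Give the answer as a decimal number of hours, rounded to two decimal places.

6.08 hours

Overnight: 20:36 → midnight = 3 h 24 min; midnight → 02:41 = 2 h 41 min; span 6 h 5 min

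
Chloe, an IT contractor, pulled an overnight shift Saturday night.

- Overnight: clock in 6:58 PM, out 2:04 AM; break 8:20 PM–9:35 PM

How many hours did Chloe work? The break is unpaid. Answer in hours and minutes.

5 h 51 min

Overnight: 6:58 PM → midnight = 5 h 2 min; midnight → 2:04 AM = 2 h 4 min; span 7 h 6 min; less 75 min break → 5 h 51 min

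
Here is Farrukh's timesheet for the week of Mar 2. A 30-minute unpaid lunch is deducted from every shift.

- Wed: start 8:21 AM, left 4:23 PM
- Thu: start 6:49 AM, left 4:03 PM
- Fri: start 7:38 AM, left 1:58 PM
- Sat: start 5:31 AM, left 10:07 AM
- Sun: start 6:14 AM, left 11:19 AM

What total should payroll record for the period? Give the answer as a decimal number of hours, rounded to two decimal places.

Wed: 8:21 AM–4:23 PM = 8 h 2 min; less 30 min break → 7 h 32 min
Thu: 6:49 AM–4:03 PM = 9 h 14 min; less 30 min break → 8 h 44 min
Fri: 7:38 AM–1:58 PM = 6 h 20 min; less 30 min break → 5 h 50 min
Sat: 5:31 AM–10:07 AM = 4 h 36 min; less 30 min break → 4 h 6 min
Sun: 6:14 AM–11:19 AM = 5 h 5 min; less 30 min break → 4 h 35 min
Total: 7 h 32 min + 8 h 44 min + 5 h 50 min + 4 h 6 min + 4 h 35 min = 30 h 47 min.

30.78 hours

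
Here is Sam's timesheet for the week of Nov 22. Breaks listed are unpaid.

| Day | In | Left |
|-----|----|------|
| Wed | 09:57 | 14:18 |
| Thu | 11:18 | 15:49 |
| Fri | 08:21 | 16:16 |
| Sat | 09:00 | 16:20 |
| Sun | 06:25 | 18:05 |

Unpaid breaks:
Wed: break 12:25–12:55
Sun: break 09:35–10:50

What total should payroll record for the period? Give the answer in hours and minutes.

34 h 2 min

Wed: 09:57–14:18 = 4 h 21 min; less 30 min break → 3 h 51 min
Thu: 11:18–15:49 = 4 h 31 min
Fri: 08:21–16:16 = 7 h 55 min
Sat: 09:00–16:20 = 7 h 20 min
Sun: 06:25–18:05 = 11 h 40 min; less 75 min break → 10 h 25 min
Total: 3 h 51 min + 4 h 31 min + 7 h 55 min + 7 h 20 min + 10 h 25 min = 34 h 2 min.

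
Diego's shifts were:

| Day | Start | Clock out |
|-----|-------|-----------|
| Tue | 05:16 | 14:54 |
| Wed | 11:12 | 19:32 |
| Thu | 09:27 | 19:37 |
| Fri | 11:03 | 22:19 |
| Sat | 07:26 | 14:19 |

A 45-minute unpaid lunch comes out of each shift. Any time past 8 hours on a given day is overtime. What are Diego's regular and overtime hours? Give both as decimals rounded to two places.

Tue: 05:16–14:54 = 9 h 38 min; less 45 min break → 8 h 53 min
Wed: 11:12–19:32 = 8 h 20 min; less 45 min break → 7 h 35 min
Thu: 09:27–19:37 = 10 h 10 min; less 45 min break → 9 h 25 min
Fri: 11:03–22:19 = 11 h 16 min; less 45 min break → 10 h 31 min
Sat: 07:26–14:19 = 6 h 53 min; less 45 min break → 6 h 8 min
Tue reg 8 h 0 min / OT 0 h 53 min; Wed reg 7 h 35 min / OT 0 h 0 min; Thu reg 8 h 0 min / OT 1 h 25 min; Fri reg 8 h 0 min / OT 2 h 31 min; Sat reg 6 h 8 min / OT 0 h 0 min.
Totals: regular 37 h 43 min, overtime 4 h 49 min.

Regular 37.72 hours, overtime 4.82 hours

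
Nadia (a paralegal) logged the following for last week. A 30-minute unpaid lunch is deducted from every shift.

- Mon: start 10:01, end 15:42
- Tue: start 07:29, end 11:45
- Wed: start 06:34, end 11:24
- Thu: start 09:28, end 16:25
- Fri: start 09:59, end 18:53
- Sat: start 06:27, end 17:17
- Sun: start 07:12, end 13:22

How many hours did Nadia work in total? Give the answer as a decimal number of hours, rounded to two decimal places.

44.13 hours

Mon: 10:01–15:42 = 5 h 41 min; less 30 min break → 5 h 11 min
Tue: 07:29–11:45 = 4 h 16 min; less 30 min break → 3 h 46 min
Wed: 06:34–11:24 = 4 h 50 min; less 30 min break → 4 h 20 min
Thu: 09:28–16:25 = 6 h 57 min; less 30 min break → 6 h 27 min
Fri: 09:59–18:53 = 8 h 54 min; less 30 min break → 8 h 24 min
Sat: 06:27–17:17 = 10 h 50 min; less 30 min break → 10 h 20 min
Sun: 07:12–13:22 = 6 h 10 min; less 30 min break → 5 h 40 min
Total: 5 h 11 min + 3 h 46 min + 4 h 20 min + 6 h 27 min + 8 h 24 min + 10 h 20 min + 5 h 40 min = 44 h 8 min.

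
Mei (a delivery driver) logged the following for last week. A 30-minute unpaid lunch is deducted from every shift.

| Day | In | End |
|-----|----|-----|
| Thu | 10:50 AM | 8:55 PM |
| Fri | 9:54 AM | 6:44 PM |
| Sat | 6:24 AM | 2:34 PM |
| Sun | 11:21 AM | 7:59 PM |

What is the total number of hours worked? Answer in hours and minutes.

33 h 43 min

Thu: 10:50 AM–8:55 PM = 10 h 5 min; less 30 min break → 9 h 35 min
Fri: 9:54 AM–6:44 PM = 8 h 50 min; less 30 min break → 8 h 20 min
Sat: 6:24 AM–2:34 PM = 8 h 10 min; less 30 min break → 7 h 40 min
Sun: 11:21 AM–7:59 PM = 8 h 38 min; less 30 min break → 8 h 8 min
Total: 9 h 35 min + 8 h 20 min + 7 h 40 min + 8 h 8 min = 33 h 43 min.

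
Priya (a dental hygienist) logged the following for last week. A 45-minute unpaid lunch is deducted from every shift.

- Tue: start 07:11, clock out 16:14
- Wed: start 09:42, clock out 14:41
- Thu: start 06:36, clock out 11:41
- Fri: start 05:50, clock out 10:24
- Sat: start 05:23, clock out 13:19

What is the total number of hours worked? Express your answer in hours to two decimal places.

Tue: 07:11–16:14 = 9 h 3 min; less 45 min break → 8 h 18 min
Wed: 09:42–14:41 = 4 h 59 min; less 45 min break → 4 h 14 min
Thu: 06:36–11:41 = 5 h 5 min; less 45 min break → 4 h 20 min
Fri: 05:50–10:24 = 4 h 34 min; less 45 min break → 3 h 49 min
Sat: 05:23–13:19 = 7 h 56 min; less 45 min break → 7 h 11 min
Total: 8 h 18 min + 4 h 14 min + 4 h 20 min + 3 h 49 min + 7 h 11 min = 27 h 52 min.

27.87 hours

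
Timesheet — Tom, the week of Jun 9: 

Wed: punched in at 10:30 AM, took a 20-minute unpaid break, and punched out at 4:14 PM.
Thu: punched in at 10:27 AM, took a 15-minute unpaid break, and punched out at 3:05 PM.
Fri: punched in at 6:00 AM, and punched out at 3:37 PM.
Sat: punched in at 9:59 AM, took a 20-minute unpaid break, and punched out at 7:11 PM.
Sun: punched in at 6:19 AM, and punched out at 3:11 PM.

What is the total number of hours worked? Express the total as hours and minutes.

Wed: 10:30 AM–4:14 PM = 5 h 44 min; less 20 min break → 5 h 24 min
Thu: 10:27 AM–3:05 PM = 4 h 38 min; less 15 min break → 4 h 23 min
Fri: 6:00 AM–3:37 PM = 9 h 37 min
Sat: 9:59 AM–7:11 PM = 9 h 12 min; less 20 min break → 8 h 52 min
Sun: 6:19 AM–3:11 PM = 8 h 52 min
Total: 5 h 24 min + 4 h 23 min + 9 h 37 min + 8 h 52 min + 8 h 52 min = 37 h 8 min.

37 h 8 min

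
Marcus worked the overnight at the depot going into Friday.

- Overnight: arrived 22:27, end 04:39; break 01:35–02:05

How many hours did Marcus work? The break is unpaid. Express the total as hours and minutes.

5 h 42 min

Overnight: 22:27 → midnight = 1 h 33 min; midnight → 04:39 = 4 h 39 min; span 6 h 12 min; less 30 min break → 5 h 42 min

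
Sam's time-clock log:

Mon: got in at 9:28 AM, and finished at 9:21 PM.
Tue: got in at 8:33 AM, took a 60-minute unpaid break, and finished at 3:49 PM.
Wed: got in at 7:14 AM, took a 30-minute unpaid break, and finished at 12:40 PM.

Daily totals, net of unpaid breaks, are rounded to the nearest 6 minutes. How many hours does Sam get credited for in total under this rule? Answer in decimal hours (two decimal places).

23.10 hours

Mon: 9:28 AM–9:21 PM = 11 h 53 min → rounds to 11 h 54 min
Tue: 8:33 AM–3:49 PM = 7 h 16 min − 60 min = 6 h 16 min → rounds to 6 h 18 min
Wed: 7:14 AM–12:40 PM = 5 h 26 min − 30 min = 4 h 56 min → rounds to 4 h 54 min
Total credited: 23 h 6 min.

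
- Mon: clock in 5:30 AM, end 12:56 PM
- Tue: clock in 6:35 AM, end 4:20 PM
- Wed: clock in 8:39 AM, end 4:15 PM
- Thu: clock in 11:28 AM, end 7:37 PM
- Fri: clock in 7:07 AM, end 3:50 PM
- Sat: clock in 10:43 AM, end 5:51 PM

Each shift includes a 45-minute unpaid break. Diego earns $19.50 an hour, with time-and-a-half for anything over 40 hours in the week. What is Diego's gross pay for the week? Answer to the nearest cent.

Mon: 5:30 AM–12:56 PM = 7 h 26 min; less 45 min break → 6 h 41 min
Tue: 6:35 AM–4:20 PM = 9 h 45 min; less 45 min break → 9 h 0 min
Wed: 8:39 AM–4:15 PM = 7 h 36 min; less 45 min break → 6 h 51 min
Thu: 11:28 AM–7:37 PM = 8 h 9 min; less 45 min break → 7 h 24 min
Fri: 7:07 AM–3:50 PM = 8 h 43 min; less 45 min break → 7 h 58 min
Sat: 10:43 AM–5:51 PM = 7 h 8 min; less 45 min break → 6 h 23 min
Total worked: 44 h 17 min = 2657 min.
Regular 40 h 0 min = 2400 min at $19.50/h; overtime 4 h 17 min = 257 min at $29.25/h.
Pay = (2400 × $19.50 + 257 × $29.25) ÷ 60 = $905.29.

$905.29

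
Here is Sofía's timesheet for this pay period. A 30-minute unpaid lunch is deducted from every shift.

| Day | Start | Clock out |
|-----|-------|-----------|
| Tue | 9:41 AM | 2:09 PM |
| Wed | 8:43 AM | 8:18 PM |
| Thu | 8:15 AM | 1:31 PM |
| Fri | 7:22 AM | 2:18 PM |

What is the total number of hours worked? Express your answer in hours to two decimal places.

26.25 hours

Tue: 9:41 AM–2:09 PM = 4 h 28 min; less 30 min break → 3 h 58 min
Wed: 8:43 AM–8:18 PM = 11 h 35 min; less 30 min break → 11 h 5 min
Thu: 8:15 AM–1:31 PM = 5 h 16 min; less 30 min break → 4 h 46 min
Fri: 7:22 AM–2:18 PM = 6 h 56 min; less 30 min break → 6 h 26 min
Total: 3 h 58 min + 11 h 5 min + 4 h 46 min + 6 h 26 min = 26 h 15 min.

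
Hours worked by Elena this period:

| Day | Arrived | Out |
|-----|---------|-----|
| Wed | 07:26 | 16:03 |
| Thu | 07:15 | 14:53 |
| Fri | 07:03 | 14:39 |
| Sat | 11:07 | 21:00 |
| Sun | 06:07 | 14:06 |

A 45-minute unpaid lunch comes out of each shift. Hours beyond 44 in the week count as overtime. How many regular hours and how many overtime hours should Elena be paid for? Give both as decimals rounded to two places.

Wed: 07:26–16:03 = 8 h 37 min; less 45 min break → 7 h 52 min
Thu: 07:15–14:53 = 7 h 38 min; less 45 min break → 6 h 53 min
Fri: 07:03–14:39 = 7 h 36 min; less 45 min break → 6 h 51 min
Sat: 11:07–21:00 = 9 h 53 min; less 45 min break → 9 h 8 min
Sun: 06:07–14:06 = 7 h 59 min; less 45 min break → 7 h 14 min
Total worked: 37 h 58 min = 37.97 h.
Threshold 44 h → overtime 0 h 0 min, regular 37 h 58 min.

Regular 37.97 hours, overtime 0.00 hours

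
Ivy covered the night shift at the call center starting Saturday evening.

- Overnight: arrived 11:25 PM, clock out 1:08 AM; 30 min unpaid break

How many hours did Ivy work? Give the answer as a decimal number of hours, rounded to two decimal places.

1.22 hours

Overnight: 11:25 PM → midnight = 0 h 35 min; midnight → 1:08 AM = 1 h 8 min; span 1 h 43 min; less 30 min break → 1 h 13 min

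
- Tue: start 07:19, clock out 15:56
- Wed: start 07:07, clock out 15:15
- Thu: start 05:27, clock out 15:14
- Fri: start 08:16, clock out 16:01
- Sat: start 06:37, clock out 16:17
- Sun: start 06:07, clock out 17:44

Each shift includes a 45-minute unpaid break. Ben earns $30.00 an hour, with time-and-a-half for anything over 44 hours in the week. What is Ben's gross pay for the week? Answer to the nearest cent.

Tue: 07:19–15:56 = 8 h 37 min; less 45 min break → 7 h 52 min
Wed: 07:07–15:15 = 8 h 8 min; less 45 min break → 7 h 23 min
Thu: 05:27–15:14 = 9 h 47 min; less 45 min break → 9 h 2 min
Fri: 08:16–16:01 = 7 h 45 min; less 45 min break → 7 h 0 min
Sat: 06:37–16:17 = 9 h 40 min; less 45 min break → 8 h 55 min
Sun: 06:07–17:44 = 11 h 37 min; less 45 min break → 10 h 52 min
Total worked: 51 h 4 min = 3064 min.
Regular 44 h 0 min = 2640 min at $30.00/h; overtime 7 h 4 min = 424 min at $45.00/h.
Pay = (2640 × $30.00 + 424 × $45.00) ÷ 60 = $1638.00.

$1638.00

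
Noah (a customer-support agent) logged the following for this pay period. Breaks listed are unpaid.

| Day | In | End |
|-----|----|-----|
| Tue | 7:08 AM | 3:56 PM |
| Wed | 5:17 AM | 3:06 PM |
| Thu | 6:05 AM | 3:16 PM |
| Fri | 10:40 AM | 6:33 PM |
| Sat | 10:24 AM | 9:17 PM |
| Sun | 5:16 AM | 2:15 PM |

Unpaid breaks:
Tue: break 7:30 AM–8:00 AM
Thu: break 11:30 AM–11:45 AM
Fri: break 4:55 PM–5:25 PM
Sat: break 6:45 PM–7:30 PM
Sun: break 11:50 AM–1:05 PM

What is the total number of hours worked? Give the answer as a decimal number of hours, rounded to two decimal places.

52.30 hours

Tue: 7:08 AM–3:56 PM = 8 h 48 min; less 30 min break → 8 h 18 min
Wed: 5:17 AM–3:06 PM = 9 h 49 min
Thu: 6:05 AM–3:16 PM = 9 h 11 min; less 15 min break → 8 h 56 min
Fri: 10:40 AM–6:33 PM = 7 h 53 min; less 30 min break → 7 h 23 min
Sat: 10:24 AM–9:17 PM = 10 h 53 min; less 45 min break → 10 h 8 min
Sun: 5:16 AM–2:15 PM = 8 h 59 min; less 75 min break → 7 h 44 min
Total: 8 h 18 min + 9 h 49 min + 8 h 56 min + 7 h 23 min + 10 h 8 min + 7 h 44 min = 52 h 18 min.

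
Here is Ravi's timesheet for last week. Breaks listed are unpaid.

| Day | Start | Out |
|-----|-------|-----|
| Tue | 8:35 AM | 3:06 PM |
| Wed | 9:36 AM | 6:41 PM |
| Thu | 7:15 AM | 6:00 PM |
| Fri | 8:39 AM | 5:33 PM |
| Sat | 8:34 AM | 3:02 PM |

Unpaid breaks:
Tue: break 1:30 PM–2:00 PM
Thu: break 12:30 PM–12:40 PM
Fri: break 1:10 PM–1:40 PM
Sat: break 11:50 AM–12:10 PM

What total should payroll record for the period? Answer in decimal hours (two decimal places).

Tue: 8:35 AM–3:06 PM = 6 h 31 min; less 30 min break → 6 h 1 min
Wed: 9:36 AM–6:41 PM = 9 h 5 min
Thu: 7:15 AM–6:00 PM = 10 h 45 min; less 10 min break → 10 h 35 min
Fri: 8:39 AM–5:33 PM = 8 h 54 min; less 30 min break → 8 h 24 min
Sat: 8:34 AM–3:02 PM = 6 h 28 min; less 20 min break → 6 h 8 min
Total: 6 h 1 min + 9 h 5 min + 10 h 35 min + 8 h 24 min + 6 h 8 min = 40 h 13 min.

40.22 hours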